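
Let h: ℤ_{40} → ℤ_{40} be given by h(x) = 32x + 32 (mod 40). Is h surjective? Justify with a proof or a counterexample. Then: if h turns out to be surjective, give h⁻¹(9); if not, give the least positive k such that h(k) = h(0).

Recall: surjectivity means every element of the codomain has a preimage under h.
Since gcd(32, 40) = 8, we have 32x ≡ 0 (mod 8) for all x, so h(x) ≡ 0 (mod 8).
But 1 ≢ 0 (mod 8), so 1 ∈ ℤ_{40} has no preimage. Thus h is not surjective.
Since h is not surjective, we find the least positive k with h(k) = h(0): this means 32k ≡ 0 (mod 40), i.e. 40 ∣ 32k. Since gcd(32, 40) = 8, dividing through by 8 this holds exactly when 5 ∣ 4k, and as gcd(4, 5) = 1, exactly when 5 ∣ k.
The smallest positive such k is 5.

5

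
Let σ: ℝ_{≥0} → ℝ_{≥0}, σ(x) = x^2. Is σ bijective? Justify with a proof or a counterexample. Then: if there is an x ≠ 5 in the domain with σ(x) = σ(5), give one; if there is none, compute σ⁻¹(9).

On ℝ_{≥0}, x ↦ x^2 is strictly increasing (injective) and for any y ∈ ℝ_{≥0} the 2nd root y^{1/2} lies in ℝ_{≥0} (surjective). So σ is bijective.
Since x ↦ x^2 is strictly increasing on ℝ_{≥0}, it is injective there, so no x ≠ 5 in the domain has σ(x) = σ(5). We therefore compute σ⁻¹(9) = 9^{1/2} = 3 (indeed 3^2 = 9).

3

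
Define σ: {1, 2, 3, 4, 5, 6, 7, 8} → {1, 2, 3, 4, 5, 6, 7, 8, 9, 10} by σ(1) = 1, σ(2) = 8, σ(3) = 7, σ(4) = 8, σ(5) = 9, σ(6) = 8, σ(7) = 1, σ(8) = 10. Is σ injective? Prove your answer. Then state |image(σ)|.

5

σ(2) = 8 = σ(4) with 2 ≠ 4, so σ is not injective.
The image of σ is {1, 7, 8, 9, 10}, which has 5 elements.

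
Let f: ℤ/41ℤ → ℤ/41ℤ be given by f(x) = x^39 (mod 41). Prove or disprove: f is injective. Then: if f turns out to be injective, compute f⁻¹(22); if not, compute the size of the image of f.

Since 41 is prime, the nonzero elements of ℤ/41ℤ form a cyclic group of order 40.
As gcd(39, 40) = 1, raising to the 39th power is a bijection on this group: if u^39 ≡ v^39 then (uv^{−1})^39 = 1, and the only element of order dividing gcd(39, 40) = 1 is 1, so u = v.
With f(0) = 0 this makes f injective on all of ℤ/41ℤ, hence bijective (finite equal-size domain and codomain). In particular f is injective.
Since f is injective, we find the preimage of 22. The inverse of x ↦ x^39 on (ℤ/41ℤ)^× is x ↦ x^39, because 39·39 = 1521 = 38·40 + 1 ≡ 1 (mod 40) and x^{40} = 1 for x ≠ 0 (Fermat). So f⁻¹(22) = 22^39 mod 41.
Repeated squaring mod 41: 22^1 ≡ 22, 22^2 ≡ 22² = 484 ≡ 33, 22^4 ≡ 33² = 1089 ≡ 23, 22^8 ≡ 23² = 529 ≡ 37, 22^16 ≡ 37² = 1369 ≡ 16, 22^32 ≡ 16² = 256 ≡ 10. Since 39 = 32 + 4 + 2 + 1, 22^39 ≡ 10·23·33·22: 10·23 = 230 ≡ 25, then 25·33 = 825 ≡ 5, then 5·22 = 110 ≡ 28. So 22^39 ≡ 28 (mod 41).
Hence f⁻¹(22) = 28.

28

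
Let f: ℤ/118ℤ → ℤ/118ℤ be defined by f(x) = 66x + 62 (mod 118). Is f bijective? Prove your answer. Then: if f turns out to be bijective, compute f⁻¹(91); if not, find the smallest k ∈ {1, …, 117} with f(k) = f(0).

By definition, f is injective if f(s) = f(t) implies s = t.
We have gcd(66, 118) = 2 > 1. Taking s = 0 and t = 59: f(0) = 62 and f(59) = 66·59 + 62 = 3956 ≡ 62 (mod 118).
So f(0) = f(59) while 0 ≠ 59, hence f is not injective, hence not bijective.
Since f is not bijective, we find the least positive k with f(k) = f(0): this means 66k ≡ 0 (mod 118), i.e. 118 ∣ 66k. Since gcd(66, 118) = 2, dividing through by 2 this holds exactly when 59 ∣ 33k, and as gcd(33, 59) = 1, exactly when 59 ∣ k.
The smallest positive such k is 59.

59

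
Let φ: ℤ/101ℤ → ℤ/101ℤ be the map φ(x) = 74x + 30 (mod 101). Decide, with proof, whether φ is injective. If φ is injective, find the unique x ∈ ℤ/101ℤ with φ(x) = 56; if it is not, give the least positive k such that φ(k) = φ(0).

14

If φ(s) = φ(t), then 74s ≡ 74t (mod 101). Because gcd(74, 101) = 1, we may cancel 74 to get s ≡ t (mod 101).
Thus φ is injective.
We now compute 74⁻¹ mod 101 explicitly. Euclid's algorithm: 101 = 1·74 + 27, 74 = 2·27 + 20, 27 = 1·20 + 7, 20 = 2·7 + 6, 7 = 1·6 + 1; back-substituting gives 1 = 86·74 − 63·101, so 74⁻¹ ≡ 86 (mod 101).
Since φ is injective, we compute φ⁻¹(56): solve 74x + 30 ≡ 56 (mod 101), i.e. 74x ≡ 26 (mod 101).
Multiplying by 74⁻¹ = 86 gives x ≡ 86·26 = 2236 = 22·101 + 14 ≡ 14 (mod 101).
Check: φ(14) = 74·14 + 30 = 1066 = 10·101 + 56 ≡ 56 (mod 101).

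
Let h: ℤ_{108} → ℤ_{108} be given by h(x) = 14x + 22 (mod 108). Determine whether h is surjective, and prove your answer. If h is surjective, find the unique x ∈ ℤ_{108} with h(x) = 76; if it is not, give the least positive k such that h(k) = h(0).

54

Recall: surjectivity means every element of the codomain has a preimage under h.
Since gcd(14, 108) = 2, we have 14x ≡ 0 (mod 2) for all x, so h(x) ≡ 0 (mod 2).
But 1 ≢ 0 (mod 2), so 1 ∈ ℤ_{108} has no preimage. Thus h is not surjective.
Since h is not surjective, we find the least positive k with h(k) = h(0): this means 14k ≡ 0 (mod 108), i.e. 108 ∣ 14k. Since gcd(14, 108) = 2, dividing through by 2 this holds exactly when 54 ∣ 7k, and as gcd(7, 54) = 1, exactly when 54 ∣ k.
The smallest positive such k is 54.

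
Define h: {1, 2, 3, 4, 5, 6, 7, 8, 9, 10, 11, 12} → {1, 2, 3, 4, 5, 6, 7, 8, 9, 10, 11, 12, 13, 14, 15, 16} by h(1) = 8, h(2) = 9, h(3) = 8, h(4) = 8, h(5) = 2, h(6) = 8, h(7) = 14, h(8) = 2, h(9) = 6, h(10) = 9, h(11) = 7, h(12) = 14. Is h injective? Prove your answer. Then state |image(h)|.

h(1) = 8 = h(3) with 1 ≠ 3, so h is not injective.
The image of h is {2, 6, 7, 8, 9, 14}, which has 6 elements.

6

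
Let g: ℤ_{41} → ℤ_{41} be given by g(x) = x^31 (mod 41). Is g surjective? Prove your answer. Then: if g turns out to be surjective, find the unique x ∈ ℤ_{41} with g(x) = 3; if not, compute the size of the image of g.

Since 41 is prime, the nonzero elements of ℤ_{41} form a cyclic group of order 40.
As gcd(31, 40) = 1, raising to the 31st power is a bijection on this group: if u^31 ≡ v^31 then (uv^{−1})^31 = 1, and the only element of order dividing gcd(31, 40) = 1 is 1, so u = v.
With g(0) = 0 this makes g injective on all of ℤ_{41}, hence bijective (finite equal-size domain and codomain). In particular g is surjective.
Since g is surjective, we find the preimage of 3. The inverse of x ↦ x^31 on (ℤ_{41})^× is x ↦ x^31, because 31·31 = 961 = 24·40 + 1 ≡ 1 (mod 40) and x^{40} = 1 for x ≠ 0 (Fermat). So g⁻¹(3) = 3^31 mod 41.
Repeated squaring mod 41: 3^1 ≡ 3, 3^2 ≡ 3² = 9, 3^4 ≡ 9² = 81 ≡ 40, 3^8 ≡ 40² = 1600 ≡ 1, 3^16 ≡ 1² = 1. Since 31 = 16 + 8 + 4 + 2 + 1, 3^31 ≡ 1·1·40·9·3: 1·1 = 1, then 1·40 = 40, then 40·9 = 360 ≡ 32, then 32·3 = 96 ≡ 14. So 3^31 ≡ 14 (mod 41).
Hence g⁻¹(3) = 14.

14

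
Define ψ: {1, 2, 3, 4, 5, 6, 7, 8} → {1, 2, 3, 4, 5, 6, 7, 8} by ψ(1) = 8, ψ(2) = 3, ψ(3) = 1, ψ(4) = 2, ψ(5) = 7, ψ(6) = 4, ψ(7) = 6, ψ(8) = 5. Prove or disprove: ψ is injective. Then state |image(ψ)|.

8

The values ψ(1), …, ψ(8) are 8, 3, 1, 2, 7, 4, 6, 5 — all distinct.
So ψ(u) = ψ(v) only when u = v, and ψ is injective.
The image of ψ is {1, 2, 3, 4, 5, 6, 7, 8}, which has 8 elements.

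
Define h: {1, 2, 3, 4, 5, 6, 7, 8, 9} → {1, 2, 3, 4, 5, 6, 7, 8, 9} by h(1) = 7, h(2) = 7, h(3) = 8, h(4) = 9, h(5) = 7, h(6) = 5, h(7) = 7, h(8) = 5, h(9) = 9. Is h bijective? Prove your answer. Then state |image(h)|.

4

h(1) = 7 = h(2) with 1 ≠ 2, so h is not injective, hence not bijective.
The image of h is {5, 7, 8, 9}, which has 4 elements.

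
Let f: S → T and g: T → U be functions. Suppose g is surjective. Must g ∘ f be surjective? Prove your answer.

No. Take S = {1}, T = U = {1, 2, 3, 4, 5, 6}, f(1) = 1, and g = identity (surjective).
Then (g ∘ f)(1) = 1, and 6 ∈ U has no preimage under g ∘ f, so g ∘ f is not surjective.

not surjective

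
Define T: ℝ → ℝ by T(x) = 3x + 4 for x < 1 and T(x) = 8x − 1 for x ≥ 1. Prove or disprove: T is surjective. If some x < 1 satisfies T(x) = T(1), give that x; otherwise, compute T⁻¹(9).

Both pieces are strictly increasing (slopes 3 and 8), so each is injective on its own interval.
The left piece maps (−∞, 1) onto (−∞, 7); the right piece maps [1, ∞) onto [7, ∞).
These images together cover ℝ, so T is surjective.
Because the two images are disjoint, no x < 1 has T(x) = T(1), so we compute T⁻¹(9): 9 lies in [7, ∞), so solve 8x − 1 = 9: x = (9 + 1)/8 = 5/4.

5/4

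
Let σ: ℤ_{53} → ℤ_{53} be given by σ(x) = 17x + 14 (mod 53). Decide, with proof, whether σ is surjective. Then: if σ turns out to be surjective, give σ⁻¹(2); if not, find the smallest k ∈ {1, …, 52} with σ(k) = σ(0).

18

Since gcd(17, 53) = 1, 17 is invertible modulo 53. Euclid's algorithm: 53 = 3·17 + 2, 17 = 8·2 + 1; back-substituting gives 1 = 25·17 − 8·53, so 17⁻¹ ≡ 25 (mod 53).
Then y ↦ 25(y − 14) is a two-sided inverse to σ, so every y ∈ ℤ_{53} has a preimage.
Thus σ is surjective.
Since σ is surjective, we find σ⁻¹(2): we need 17x ≡ 2 − 14 ≡ 41 (mod 53). Using 17⁻¹ = 25: x ≡ 25·41 = 1025 = 19·53 + 18, so x = 18.
Check: σ(18) = 17·18 + 14 = 320 = 6·53 + 2 ≡ 2 (mod 53).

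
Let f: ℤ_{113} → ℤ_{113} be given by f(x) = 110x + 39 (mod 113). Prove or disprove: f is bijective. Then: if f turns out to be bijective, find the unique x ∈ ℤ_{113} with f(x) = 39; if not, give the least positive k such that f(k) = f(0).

0

Suppose f(a) = f(b) in ℤ_{113}. Then 110a + 39 ≡ 110b + 39 (mod 113), so 110(a − b) ≡ 0 (mod 113).
Since gcd(110, 113) = 1, 110 is invertible modulo 113, hence a − b ≡ 0 (mod 113), i.e. a = b.
We now compute 110⁻¹ mod 113 explicitly. Euclid's algorithm: 113 = 1·110 + 3, 110 = 36·3 + 2, 3 = 1·2 + 1; back-substituting gives 1 = 75·110 − 73·113, so 110⁻¹ ≡ 75 (mod 113).
Then y ↦ 75(y − 39) is a two-sided inverse to f, so every y ∈ ℤ_{113} has a preimage.
So f is bijective.
Since f is bijective, we find f⁻¹(39): we need 110x ≡ 39 − 39 ≡ 0 (mod 113). Using 110⁻¹ = 75: x ≡ 75·0 = 0, so x = 0.
Check: f(0) = 110·0 + 39 = 39 ≡ 39 (mod 113).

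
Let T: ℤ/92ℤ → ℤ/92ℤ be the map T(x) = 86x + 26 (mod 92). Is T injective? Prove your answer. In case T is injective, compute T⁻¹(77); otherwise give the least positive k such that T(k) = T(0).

46

Recall that T is injective if T(a) = T(b) implies a = b.
We have gcd(86, 92) = 2 > 1. Taking a = 0 and b = 46: T(0) = 26 and T(46) = 86·46 + 26 = 3982 ≡ 26 (mod 92).
So T(0) = T(46) while 0 ≠ 46, hence T is not injective.
Since T is not injective, we find the least positive k with T(k) = T(0): this means 86k ≡ 0 (mod 92), i.e. 92 ∣ 86k. Since gcd(86, 92) = 2, dividing through by 2 this holds exactly when 46 ∣ 43k, and as gcd(43, 46) = 1, exactly when 46 ∣ k.
The smallest positive such k is 46.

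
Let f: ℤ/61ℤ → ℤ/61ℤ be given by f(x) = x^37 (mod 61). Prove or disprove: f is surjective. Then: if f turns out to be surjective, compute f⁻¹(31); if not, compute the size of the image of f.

Since 61 is prime, the nonzero elements of ℤ/61ℤ form a cyclic group of order 60.
As gcd(37, 60) = 1, raising to the 37th power is a bijection on this group: if a^37 ≡ b^37 then (ab^{−1})^37 = 1, and the only element of order dividing gcd(37, 60) = 1 is 1, so a = b.
With f(0) = 0 this makes f injective on all of ℤ/61ℤ, hence bijective (finite equal-size domain and codomain). In particular f is surjective.
Since f is surjective, we find the preimage of 31. The inverse of x ↦ x^37 on (ℤ/61ℤ)^× is x ↦ x^13, because 37·13 = 481 = 8·60 + 1 ≡ 1 (mod 60) and x^{60} = 1 for x ≠ 0 (Fermat). So f⁻¹(31) = 31^13 mod 61.
Repeated squaring mod 61: 31^1 ≡ 31, 31^2 ≡ 31² = 961 ≡ 46, 31^4 ≡ 46² = 2116 ≡ 42, 31^8 ≡ 42² = 1764 ≡ 56. Since 13 = 8 + 4 + 1, 31^13 ≡ 56·42·31: 56·42 = 2352 ≡ 34, then 34·31 = 1054 ≡ 17. So 31^13 ≡ 17 (mod 61).
Hence f⁻¹(31) = 17.

17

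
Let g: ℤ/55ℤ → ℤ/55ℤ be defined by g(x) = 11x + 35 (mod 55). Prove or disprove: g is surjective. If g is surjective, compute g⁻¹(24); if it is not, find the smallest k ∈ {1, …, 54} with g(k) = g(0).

5

Recall that g is surjective if every y in the codomain equals g(x) for some x in the domain.
Since gcd(11, 55) = 11, we have 11x ≡ 0 (mod 11) for all x, so g(x) ≡ 2 (mod 11).
But 0 ≢ 2 (mod 11), so 0 ∈ ℤ/55ℤ has no preimage. Thus g is not surjective.
Since g is not surjective, we find the least positive k with g(k) = g(0): this means 11k ≡ 0 (mod 55), i.e. 55 ∣ 11k. Since gcd(11, 55) = 11, dividing through by 11 this holds exactly when 5 ∣ k.
The smallest positive such k is 5.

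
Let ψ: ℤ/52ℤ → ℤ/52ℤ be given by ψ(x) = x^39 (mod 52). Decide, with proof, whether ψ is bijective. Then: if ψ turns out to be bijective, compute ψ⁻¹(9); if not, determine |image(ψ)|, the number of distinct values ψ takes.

ψ(2): Repeated squaring mod 52: 2^1 ≡ 2, 2^2 ≡ 2² = 4, 2^4 ≡ 4² = 16, 2^8 ≡ 16² = 256 ≡ 48, 2^16 ≡ 48² = 2304 ≡ 16, 2^32 ≡ 16² = 256 ≡ 48. Since 39 = 32 + 4 + 2 + 1, 2^39 ≡ 48·16·4·2: 48·16 = 768 ≡ 40, then 40·4 = 160 ≡ 4, then 4·2 = 8. So 2^39 ≡ 8 (mod 52).
ψ(6): Repeated squaring mod 52: 6^1 ≡ 6, 6^2 ≡ 6² = 36, 6^4 ≡ 36² = 1296 ≡ 48, 6^8 ≡ 48² = 2304 ≡ 16, 6^16 ≡ 16² = 256 ≡ 48, 6^32 ≡ 48² = 2304 ≡ 16. Since 39 = 32 + 4 + 2 + 1, 6^39 ≡ 16·48·36·6: 16·48 = 768 ≡ 40, then 40·36 = 1440 ≡ 36, then 36·6 = 216 ≡ 8. So 6^39 ≡ 8 (mod 52).
So ψ(2) = ψ(6) = 8 while 2 ≠ 6, hence ψ is not injective, hence not bijective.
Since ψ is not bijective, we determine |image(ψ)|. Computing x^39 mod 52 for each x (by repeated squaring, reducing mod 52 at every step), the values ψ(0), ψ(1), …, ψ(51) are: 0, 1, 8, 27, 12, 21, 8, 31, 44, 1, 12, 31, 12, 13, 40, 47, 40, 25, 8, 47, 44, 5, 40, 51, 44, 25, 0, 27, 8, 1, 12, 47, 8, 5, 44, 27, 12, 5, 12, 39, 40, 21, 40, 51, 8, 21, 44, 31, 40, 25, 44, 51.
The distinct values are {0, 1, 5, 8, 12, 13, 21, 25, 27, 31, 39, 40, 44, 47, 51}; there are 15 of them.

15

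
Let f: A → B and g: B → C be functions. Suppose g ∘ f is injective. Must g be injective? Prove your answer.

No. Take A = {0}, B = {0, 1, 2}, C = {0, 1, 2}, f(a) = a for each a ∈ A, and g(b) = 1 if b ∈ {1, 2} else g(b) = b.
Then g ∘ f = f is injective (A ⊂ B and f is the inclusion), but g(1) = g(2) = 1 with 1 ≠ 2, so g is not injective.

not injective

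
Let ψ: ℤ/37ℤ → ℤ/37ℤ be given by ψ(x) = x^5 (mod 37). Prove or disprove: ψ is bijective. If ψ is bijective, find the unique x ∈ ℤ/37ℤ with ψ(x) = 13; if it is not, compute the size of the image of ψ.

22

Since 37 is prime, the nonzero elements of ℤ/37ℤ form a cyclic group of order 36.
As gcd(5, 36) = 1, raising to the 5th power is a bijection on this group: if s^5 ≡ t^5 then (st^{−1})^5 = 1, and the only element of order dividing gcd(5, 36) = 1 is 1, so s = t.
With ψ(0) = 0 this makes ψ injective on all of ℤ/37ℤ, hence bijective (finite equal-size domain and codomain). In particular ψ is bijective.
Since ψ is bijective, we find the preimage of 13. The inverse of x ↦ x^5 on (ℤ/37ℤ)^× is x ↦ x^29, because 5·29 = 145 = 4·36 + 1 ≡ 1 (mod 36) and x^{36} = 1 for x ≠ 0 (Fermat). So ψ⁻¹(13) = 13^29 mod 37.
Repeated squaring mod 37: 13^1 ≡ 13, 13^2 ≡ 13² = 169 ≡ 21, 13^4 ≡ 21² = 441 ≡ 34, 13^8 ≡ 34² = 1156 ≡ 9, 13^16 ≡ 9² = 81 ≡ 7. Since 29 = 16 + 8 + 4 + 1, 13^29 ≡ 7·9·34·13: 7·9 = 63 ≡ 26, then 26·34 = 884 ≡ 33, then 33·13 = 429 ≡ 22. So 13^29 ≡ 22 (mod 37).
Hence ψ⁻¹(13) = 22.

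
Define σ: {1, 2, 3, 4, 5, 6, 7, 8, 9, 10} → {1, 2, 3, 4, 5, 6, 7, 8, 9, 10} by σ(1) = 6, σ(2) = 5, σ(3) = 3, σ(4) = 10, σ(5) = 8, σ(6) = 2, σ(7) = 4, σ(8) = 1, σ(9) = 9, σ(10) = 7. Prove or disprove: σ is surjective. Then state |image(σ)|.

Every element of the codomain has a preimage: 1 = σ(8), 2 = σ(6), 3 = σ(3), 4 = σ(7), 5 = σ(2), 6 = σ(1), 7 = σ(10), 8 = σ(5), 9 = σ(9), 10 = σ(4).
Thus σ is surjective.
The image of σ is {1, 2, 3, 4, 5, 6, 7, 8, 9, 10}, which has 10 elements.

10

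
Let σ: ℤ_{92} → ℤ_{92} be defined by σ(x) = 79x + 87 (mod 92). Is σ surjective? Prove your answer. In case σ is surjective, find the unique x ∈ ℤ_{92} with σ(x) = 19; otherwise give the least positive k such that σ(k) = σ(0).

Since gcd(79, 92) = 1, 79 is invertible modulo 92. Euclid's algorithm: 92 = 1·79 + 13, 79 = 6·13 + 1; back-substituting gives 1 = 7·79 − 6·92, so 79⁻¹ ≡ 7 (mod 92).
For any y ∈ ℤ_{92}, x = 7(y − 87) mod 92 satisfies σ(x) = 79·7(y − 87) + 87 ≡ y (since 79·7 ≡ 1 mod 92). So every y has a preimage.
Hence σ is surjective.
Since σ is surjective, we compute σ⁻¹(19): solve 79x + 87 ≡ 19 (mod 92), i.e. 79x ≡ 24 (mod 92).
Multiplying by 79⁻¹ = 7 gives x ≡ 7·24 = 168 = 1·92 + 76 ≡ 76 (mod 92).
Check: σ(76) = 79·76 + 87 = 6091 = 66·92 + 19 ≡ 19 (mod 92).

76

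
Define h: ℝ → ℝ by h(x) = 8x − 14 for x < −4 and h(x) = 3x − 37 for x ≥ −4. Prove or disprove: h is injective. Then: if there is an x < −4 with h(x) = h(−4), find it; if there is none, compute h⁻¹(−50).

Both pieces are strictly increasing (slopes 8 and 3), so each is injective on its own interval.
The left piece maps (−∞, −4) onto (−∞, −46); the right piece maps [−4, ∞) onto [−49, ∞).
These images overlap. In particular h(−4) = −49 (right piece), and solving 8x − 14 = −49 on the left piece gives x = −35/8 < −4.
So h(−35/8) = h(−4) with −35/8 ≠ −4, and h is not injective. This x = −35/8 is the requested value below −4.

-35/8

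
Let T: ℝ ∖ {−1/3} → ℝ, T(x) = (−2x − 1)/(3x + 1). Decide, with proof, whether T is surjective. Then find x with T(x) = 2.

If T(x) = −2/3, cross-multiplying gives 3(−2x − 1) = −2(3x + 1), which simplifies to −3 = −2 — false.  So −2/3 has no preimage and T is not surjective.
Solving T(x) = 2: cross-multiplying gives −2x − 1 = 2(3x + 1), which rearranges to −8x = 3, so x = −3/8.

-3/8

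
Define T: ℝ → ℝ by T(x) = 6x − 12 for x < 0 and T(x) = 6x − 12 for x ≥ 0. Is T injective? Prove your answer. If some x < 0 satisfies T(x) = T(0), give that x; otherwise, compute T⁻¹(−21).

Both pieces are strictly increasing (slopes 6 and 6), so each is injective on its own interval.
The left piece maps (−∞, 0) onto (−∞, −12); the right piece maps [0, ∞) onto [−12, ∞).
These images are disjoint, so no value is attained by both pieces. So T is injective.
Because the two images are disjoint, no x < 0 has T(x) = T(0), so we compute T⁻¹(−21): −21 lies in (−∞, −12), so solve 6x − 12 = −21: x = (−21 + 12)/6 = −3/2.

-3/2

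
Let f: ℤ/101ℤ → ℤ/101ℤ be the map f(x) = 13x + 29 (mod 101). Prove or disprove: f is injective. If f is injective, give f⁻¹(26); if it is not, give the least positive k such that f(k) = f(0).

Suppose f(s) = f(t) in ℤ/101ℤ. Then 13s + 29 ≡ 13t + 29 (mod 101), therefore 13(s − t) ≡ 0 (mod 101).
Since gcd(13, 101) = 1, 13 is invertible modulo 101, therefore s − t ≡ 0 (mod 101), i.e. s = t.
Therefore f is injective.
We now compute 13⁻¹ mod 101 explicitly. Euclid's algorithm: 101 = 7·13 + 10, 13 = 1·10 + 3, 10 = 3·3 + 1; back-substituting gives 1 = 70·13 − 9·101, so 13⁻¹ ≡ 70 (mod 101).
Since f is injective, we find f⁻¹(26): we need 13x ≡ 26 − 29 ≡ 98 (mod 101). Using 13⁻¹ = 70: x ≡ 70·98 = 6860 = 67·101 + 93, so x = 93.
Check: f(93) = 13·93 + 29 = 1238 = 12·101 + 26 ≡ 26 (mod 101).

93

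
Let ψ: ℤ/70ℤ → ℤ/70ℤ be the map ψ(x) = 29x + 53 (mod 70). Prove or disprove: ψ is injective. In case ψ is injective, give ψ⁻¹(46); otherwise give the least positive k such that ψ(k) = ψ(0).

7

Suppose ψ(a) = ψ(b) in ℤ/70ℤ. Then 29a + 53 ≡ 29b + 53 (mod 70), therefore 29(a − b) ≡ 0 (mod 70).
Since gcd(29, 70) = 1, 29 is invertible modulo 70, therefore a − b ≡ 0 (mod 70), i.e. a = b.
Therefore ψ is injective.
We now compute 29⁻¹ mod 70 explicitly. Euclid's algorithm: 70 = 2·29 + 12, 29 = 2·12 + 5, 12 = 2·5 + 2, 5 = 2·2 + 1; back-substituting gives 1 = 29·29 − 12·70, so 29⁻¹ ≡ 29 (mod 70).
Since ψ is injective, we find ψ⁻¹(46): we need 29x ≡ 46 − 53 ≡ 63 (mod 70). Using 29⁻¹ = 29: x ≡ 29·63 = 1827 = 26·70 + 7, so x = 7.
Check: ψ(7) = 29·7 + 53 = 256 = 3·70 + 46 ≡ 46 (mod 70).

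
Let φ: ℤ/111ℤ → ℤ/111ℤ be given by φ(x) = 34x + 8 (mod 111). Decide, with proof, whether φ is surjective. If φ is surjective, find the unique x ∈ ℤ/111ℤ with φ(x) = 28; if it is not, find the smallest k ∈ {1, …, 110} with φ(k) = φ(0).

Recall that surjectivity means every element of the codomain has a preimage under φ.
Since gcd(34, 111) = 1, 34 is invertible modulo 111. Euclid's algorithm: 111 = 3·34 + 9, 34 = 3·9 + 7, 9 = 1·7 + 2, 7 = 3·2 + 1; back-substituting gives 1 = 49·34 − 15·111, so 34⁻¹ ≡ 49 (mod 111).
For any y ∈ ℤ/111ℤ, x = 49(y − 8) mod 111 satisfies φ(x) = 34·49(y − 8) + 8 ≡ y (since 34·49 ≡ 1 mod 111). So every y has a preimage.
So φ is surjective.
Since φ is surjective, we compute φ⁻¹(28): solve 34x + 8 ≡ 28 (mod 111), i.e. 34x ≡ 20 (mod 111).
Multiplying by 34⁻¹ = 49 gives x ≡ 49·20 = 980 = 8·111 + 92 ≡ 92 (mod 111).
Check: φ(92) = 34·92 + 8 = 3136 = 28·111 + 28 ≡ 28 (mod 111).

92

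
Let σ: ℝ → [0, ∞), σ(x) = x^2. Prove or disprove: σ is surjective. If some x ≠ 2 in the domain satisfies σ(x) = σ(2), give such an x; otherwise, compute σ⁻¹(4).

-2

For any y ∈ [0, ∞), x = y^{1/2} ∈ ℝ satisfies x^2 = y, so σ is surjective.
For the follow-up, such an x exists: taking x = −2 ∈ ℝ gives σ(−2) = 4 = σ(2) with −2 ≠ 2.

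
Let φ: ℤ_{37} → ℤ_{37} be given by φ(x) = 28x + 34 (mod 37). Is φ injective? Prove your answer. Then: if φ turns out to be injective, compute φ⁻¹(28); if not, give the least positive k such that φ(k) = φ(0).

If φ(a) = φ(b), then 28a ≡ 28b (mod 37). Because gcd(28, 37) = 1, we may cancel 28 to get a ≡ b (mod 37).
Thus φ is injective.
We now compute 28⁻¹ mod 37 explicitly. Euclid's algorithm: 37 = 1·28 + 9, 28 = 3·9 + 1; back-substituting gives 1 = 4·28 − 3·37, so 28⁻¹ ≡ 4 (mod 37).
Since φ is injective, we find φ⁻¹(28): we need 28x ≡ 28 − 34 ≡ 31 (mod 37). Using 28⁻¹ = 4: x ≡ 4·31 = 124 = 3·37 + 13, so x = 13.
Check: φ(13) = 28·13 + 34 = 398 = 10·37 + 28 ≡ 28 (mod 37).

13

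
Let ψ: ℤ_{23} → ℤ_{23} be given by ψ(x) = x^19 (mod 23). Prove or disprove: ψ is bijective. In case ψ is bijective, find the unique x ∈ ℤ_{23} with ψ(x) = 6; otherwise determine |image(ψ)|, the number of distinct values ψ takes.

3

Since 23 is prime, the nonzero elements of ℤ_{23} form a cyclic group of order 22.
As gcd(19, 22) = 1, raising to the 19th power is a bijection on this group: if a^19 ≡ b^19 then (ab^{−1})^19 = 1, and the only element of order dividing gcd(19, 22) = 1 is 1, so a = b.
With ψ(0) = 0 this makes ψ injective on all of ℤ_{23}, hence bijective (finite equal-size domain and codomain). In particular ψ is bijective.
Since ψ is bijective, we find the preimage of 6. The inverse of x ↦ x^19 on (ℤ_{23})^× is x ↦ x^7, because 19·7 = 133 = 6·22 + 1 ≡ 1 (mod 22) and x^{22} = 1 for x ≠ 0 (Fermat). So ψ⁻¹(6) = 6^7 mod 23.
Repeated squaring mod 23: 6^1 ≡ 6, 6^2 ≡ 6² = 36 ≡ 13, 6^4 ≡ 13² = 169 ≡ 8. Since 7 = 4 + 2 + 1, 6^7 ≡ 8·13·6: 8·13 = 104 ≡ 12, then 12·6 = 72 ≡ 3. So 6^7 ≡ 3 (mod 23).
Hence ψ⁻¹(6) = 3.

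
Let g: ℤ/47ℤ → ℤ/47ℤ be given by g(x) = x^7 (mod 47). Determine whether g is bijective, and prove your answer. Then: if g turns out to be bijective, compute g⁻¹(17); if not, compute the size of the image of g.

Since 47 is prime, the nonzero elements of ℤ/47ℤ form a cyclic group of order 46.
As gcd(7, 46) = 1, raising to the 7th power is a bijection on this group: if a^7 ≡ b^7 then (ab^{−1})^7 = 1, and the only element of order dividing gcd(7, 46) = 1 is 1, so a = b.
With g(0) = 0 this makes g injective on all of ℤ/47ℤ, hence bijective (finite equal-size domain and codomain). In particular g is bijective.
Since g is bijective, we find the preimage of 17. The inverse of x ↦ x^7 on (ℤ/47ℤ)^× is x ↦ x^33, because 7·33 = 231 = 5·46 + 1 ≡ 1 (mod 46) and x^{46} = 1 for x ≠ 0 (Fermat). So g⁻¹(17) = 17^33 mod 47.
Repeated squaring mod 47: 17^1 ≡ 17, 17^2 ≡ 17² = 289 ≡ 7, 17^4 ≡ 7² = 49 ≡ 2, 17^8 ≡ 2² = 4, 17^16 ≡ 4² = 16, 17^32 ≡ 16² = 256 ≡ 21. Since 33 = 32 + 1, 17^33 ≡ 21·17: 21·17 = 357 ≡ 28. So 17^33 ≡ 28 (mod 47).
Hence g⁻¹(17) = 28.

28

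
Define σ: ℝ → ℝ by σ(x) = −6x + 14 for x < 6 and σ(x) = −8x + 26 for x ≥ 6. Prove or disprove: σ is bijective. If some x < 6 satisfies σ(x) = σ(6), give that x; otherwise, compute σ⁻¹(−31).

Both pieces are strictly decreasing (slopes −6 and −8), so each is injective on its own interval.
The left piece maps (−∞, 6) onto (−22, ∞); the right piece maps [6, ∞) onto (−∞, −22].
Since −22 = −22, the images partition ℝ: σ is injective and surjective, hence bijective.
Because the two images are disjoint, no x < 6 has σ(x) = σ(6), so we compute σ⁻¹(−31): −31 lies in (−∞, −22], so solve −8x + 26 = −31: x = (−31 − 26)/(−8) = 57/8.

57/8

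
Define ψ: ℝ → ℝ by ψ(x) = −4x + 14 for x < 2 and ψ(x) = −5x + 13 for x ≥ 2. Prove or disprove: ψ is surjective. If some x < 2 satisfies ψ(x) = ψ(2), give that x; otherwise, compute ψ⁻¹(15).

-1/4

Both pieces are strictly decreasing (slopes −4 and −5), so each is injective on its own interval.
The left piece maps (−∞, 2) onto (6, ∞); the right piece maps [2, ∞) onto (−∞, 3].
The union (6, ∞) ∪ (−∞, 3] omits the interval between 6 and 3; in particular 6 has no preimage. So ψ is not surjective.
Because the two images are disjoint, no x < 2 has ψ(x) = ψ(2), so we compute ψ⁻¹(15): 15 lies in (6, ∞), so solve −4x + 14 = 15: x = (15 − 14)/(−4) = −1/4.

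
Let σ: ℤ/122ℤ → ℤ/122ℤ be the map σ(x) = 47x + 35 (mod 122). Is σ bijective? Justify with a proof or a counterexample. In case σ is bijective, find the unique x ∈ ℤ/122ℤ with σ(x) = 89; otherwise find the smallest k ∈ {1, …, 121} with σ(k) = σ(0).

Suppose σ(a) = σ(b) in ℤ/122ℤ. Then 47a + 35 ≡ 47b + 35 (mod 122), hence 47(a − b) ≡ 0 (mod 122).
Since gcd(47, 122) = 1, 47 is invertible modulo 122, thus a − b ≡ 0 (mod 122), i.e. a = b.
We now compute 47⁻¹ mod 122 explicitly. Euclid's algorithm: 122 = 2·47 + 28, 47 = 1·28 + 19, 28 = 1·19 + 9, 19 = 2·9 + 1; back-substituting gives 1 = 13·47 − 5·122, so 47⁻¹ ≡ 13 (mod 122).
Then y ↦ 13(y − 35) is a two-sided inverse to σ, so every y ∈ ℤ/122ℤ has a preimage.
Hence σ is bijective.
Since σ is bijective, we find σ⁻¹(89): we need 47x ≡ 89 − 35 ≡ 54 (mod 122). Using 47⁻¹ = 13: x ≡ 13·54 = 702 = 5·122 + 92, so x = 92.
Check: σ(92) = 47·92 + 35 = 4359 = 35·122 + 89 ≡ 89 (mod 122).

92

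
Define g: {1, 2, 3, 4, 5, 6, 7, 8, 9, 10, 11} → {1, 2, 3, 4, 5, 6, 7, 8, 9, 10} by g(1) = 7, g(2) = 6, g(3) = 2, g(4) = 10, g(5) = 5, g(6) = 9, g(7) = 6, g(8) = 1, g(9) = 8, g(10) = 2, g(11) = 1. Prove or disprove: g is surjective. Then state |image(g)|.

No element maps to 3, so g is not surjective.
The image of g is {1, 2, 5, 6, 7, 8, 9, 10}, which has 8 elements.

8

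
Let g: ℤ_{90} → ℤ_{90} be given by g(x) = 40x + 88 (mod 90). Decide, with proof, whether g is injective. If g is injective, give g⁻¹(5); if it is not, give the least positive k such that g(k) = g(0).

Recall: g is injective when g(x_1) = g(x_2) forces x_1 = x_2.
We have gcd(40, 90) = 10 > 1. Taking x_1 = 0 and x_2 = 9: g(0) = 88 and g(9) = 40·9 + 88 = 448 ≡ 88 (mod 90).
So g(0) = g(9) while 0 ≠ 9, so g is not injective.
Since g is not injective, we find the least positive k with g(k) = g(0): this means 40k ≡ 0 (mod 90), i.e. 90 ∣ 40k. Since gcd(40, 90) = 10, dividing through by 10 this holds exactly when 9 ∣ 4k, and as gcd(4, 9) = 1, exactly when 9 ∣ k.
The smallest positive such k is 9.

9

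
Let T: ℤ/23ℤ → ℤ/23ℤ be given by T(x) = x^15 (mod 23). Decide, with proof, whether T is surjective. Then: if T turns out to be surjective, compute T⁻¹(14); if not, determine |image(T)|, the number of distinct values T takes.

7

Since 23 is prime, the nonzero elements of ℤ/23ℤ form a cyclic group of order 22.
As gcd(15, 22) = 1, raising to the 15th power is a bijection on this group: if x_1^15 ≡ x_2^15 then (x_1x_2^{−1})^15 = 1, and the only element of order dividing gcd(15, 22) = 1 is 1, so x_1 = x_2.
With T(0) = 0 this makes T injective on all of ℤ/23ℤ, hence bijective (finite equal-size domain and codomain). In particular T is surjective.
Since T is surjective, we find the preimage of 14. The inverse of x ↦ x^15 on (ℤ/23ℤ)^× is x ↦ x^3, because 15·3 = 45 = 2·22 + 1 ≡ 1 (mod 22) and x^{22} = 1 for x ≠ 0 (Fermat). So T⁻¹(14) = 14^3 mod 23.
Repeated squaring mod 23: 14^1 ≡ 14, 14^2 ≡ 14² = 196 ≡ 12. Since 3 = 2 + 1, 14^3 ≡ 12·14: 12·14 = 168 ≡ 7. So 14^3 ≡ 7 (mod 23).
Hence T⁻¹(14) = 7.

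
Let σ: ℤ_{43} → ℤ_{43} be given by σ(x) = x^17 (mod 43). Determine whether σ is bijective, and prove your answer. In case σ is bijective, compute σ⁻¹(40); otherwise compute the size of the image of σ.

Since 43 is prime, the nonzero elements of ℤ_{43} form a cyclic group of order 42.
As gcd(17, 42) = 1, raising to the 17th power is a bijection on this group: if s^17 ≡ t^17 then (st^{−1})^17 = 1, and the only element of order dividing gcd(17, 42) = 1 is 1, so s = t.
With σ(0) = 0 this makes σ injective on all of ℤ_{43}, hence bijective (finite equal-size domain and codomain). In particular σ is bijective.
Since σ is bijective, we find the preimage of 40. The inverse of x ↦ x^17 on (ℤ_{43})^× is x ↦ x^5, because 17·5 = 85 = 2·42 + 1 ≡ 1 (mod 42) and x^{42} = 1 for x ≠ 0 (Fermat). So σ⁻¹(40) = 40^5 mod 43.
Repeated squaring mod 43: 40^1 ≡ 40, 40^2 ≡ 40² = 1600 ≡ 9, 40^4 ≡ 9² = 81 ≡ 38. Since 5 = 4 + 1, 40^5 ≡ 38·40: 38·40 = 1520 ≡ 15. So 40^5 ≡ 15 (mod 43).
Hence σ⁻¹(40) = 15.

15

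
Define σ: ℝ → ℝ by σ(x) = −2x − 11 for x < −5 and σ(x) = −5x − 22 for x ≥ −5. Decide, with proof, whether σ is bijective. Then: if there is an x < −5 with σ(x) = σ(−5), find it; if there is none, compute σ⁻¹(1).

Both pieces are strictly decreasing (slopes −2 and −5), so each is injective on its own interval.
The left piece maps (−∞, −5) onto (−1, ∞); the right piece maps [−5, ∞) onto (−∞, 3].
These images overlap. In particular σ(−5) = 3 (right piece), and solving −2x − 11 = 3 on the left piece gives x = −7 < −5.
So σ(−7) = σ(−5) with −7 ≠ −5, and σ is not injective, hence not bijective. This x = −7 is the requested value below −5.

-7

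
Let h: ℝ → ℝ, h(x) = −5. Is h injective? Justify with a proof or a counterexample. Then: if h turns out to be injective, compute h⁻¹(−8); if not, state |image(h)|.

h(0) = −5 = h(1) with 0 ≠ 1, so h is not injective.
Since h is not injective, we state |image(h)|: the image of h is {−5}, which has 1 element.

1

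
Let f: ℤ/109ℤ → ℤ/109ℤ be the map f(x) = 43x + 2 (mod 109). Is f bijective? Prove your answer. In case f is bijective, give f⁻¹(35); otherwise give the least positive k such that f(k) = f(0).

If f(x_1) = f(x_2), then 43x_1 ≡ 43x_2 (mod 109). Because gcd(43, 109) = 1, we may cancel 43 to get x_1 ≡ x_2 (mod 109).
We now compute 43⁻¹ mod 109 explicitly. Euclid's algorithm: 109 = 2·43 + 23, 43 = 1·23 + 20, 23 = 1·20 + 3, 20 = 6·3 + 2, 3 = 1·2 + 1; back-substituting gives 1 = 71·43 − 28·109, so 43⁻¹ ≡ 71 (mod 109).
For any y ∈ ℤ/109ℤ, x = 71(y − 2) mod 109 satisfies f(x) = 43·71(y − 2) + 2 ≡ y (since 43·71 ≡ 1 mod 109). So every y has a preimage.
Hence f is bijective.
Since f is bijective, we find f⁻¹(35): we need 43x ≡ 35 − 2 ≡ 33 (mod 109). Using 43⁻¹ = 71: x ≡ 71·33 = 2343 = 21·109 + 54, so x = 54.
Check: f(54) = 43·54 + 2 = 2324 = 21·109 + 35 ≡ 35 (mod 109).

54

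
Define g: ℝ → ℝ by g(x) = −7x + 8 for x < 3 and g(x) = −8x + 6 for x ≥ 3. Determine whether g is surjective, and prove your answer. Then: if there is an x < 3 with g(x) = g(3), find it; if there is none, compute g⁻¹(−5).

13/7

Both pieces are strictly decreasing (slopes −7 and −8), so each is injective on its own interval.
The left piece maps (−∞, 3) onto (−13, ∞); the right piece maps [3, ∞) onto (−∞, −18].
The union (−13, ∞) ∪ (−∞, −18] omits the interval between −13 and −18; in particular −13 has no preimage. So g is not surjective.
Because the two images are disjoint, no x < 3 has g(x) = g(3), so we compute g⁻¹(−5): −5 lies in (−13, ∞), so solve −7x + 8 = −5: x = (−5 − 8)/(−7) = 13/7.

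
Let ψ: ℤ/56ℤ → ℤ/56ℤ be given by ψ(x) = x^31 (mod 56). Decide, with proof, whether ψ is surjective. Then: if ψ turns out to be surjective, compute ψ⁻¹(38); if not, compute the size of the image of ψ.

35

ψ(0) = 0^31 = 0.
ψ(14): Repeated squaring mod 56: 14^1 ≡ 14, 14^2 ≡ 14² = 196 ≡ 28, 14^4 ≡ 28² = 784 ≡ 0, 14^8 ≡ 0² = 0, 14^16 ≡ 0² = 0. Since 31 = 16 + 8 + 4 + 2 + 1, 14^31 ≡ 0·0·0·28·14: 0·0 = 0, then 0·0 = 0, then 0·28 = 0, then 0·14 = 0. So 14^31 ≡ 0 (mod 56).
So ψ(0) = ψ(14) = 0 while 0 ≠ 14, hence ψ is not injective.
A non-injective map from the 56-element set ℤ/56ℤ to itself takes at most 55 distinct values, so it cannot be surjective. Thus ψ is not surjective.
Since ψ is not surjective, we determine |image(ψ)|. Computing x^31 mod 56 for each x (by repeated squaring, reducing mod 56 at every step), the values ψ(0), ψ(1), …, ψ(55) are: 0, 1, 16, 3, 32, 5, 48, 7, 8, 9, 24, 11, 40, 13, 0, 15, 16, 17, 32, 19, 48, 21, 8, 23, 24, 25, 40, 27, 0, 29, 16, 31, 32, 33, 48, 35, 8, 37, 24, 39, 40, 41, 0, 43, 16, 45, 32, 47, 48, 49, 8, 51, 24, 53, 40, 55.
The distinct values are {0, 1, 3, 5, 7, 8, 9, 11, 13, 15, 16, 17, 19, 21, 23, 24, 25, 27, 29, 31, 32, 33, 35, 37, 39, 40, 41, 43, 45, 47, 48, 49, 51, 53, 55}; there are 35 of them.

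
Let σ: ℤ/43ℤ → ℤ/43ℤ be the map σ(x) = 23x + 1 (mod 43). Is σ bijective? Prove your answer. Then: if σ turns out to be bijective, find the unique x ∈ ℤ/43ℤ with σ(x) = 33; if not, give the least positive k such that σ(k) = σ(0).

7

Recall that injectivity means: for all s, t in the domain, σ(s) = σ(t) implies s = t.
If σ(s) = σ(t), then 23s ≡ 23t (mod 43). Because gcd(23, 43) = 1, we may cancel 23 to get s ≡ t (mod 43).
We now compute 23⁻¹ mod 43 explicitly. Euclid's algorithm: 43 = 1·23 + 20, 23 = 1·20 + 3, 20 = 6·3 + 2, 3 = 1·2 + 1; back-substituting gives 1 = 15·23 − 8·43, so 23⁻¹ ≡ 15 (mod 43).
Then y ↦ 15(y − 1) is a two-sided inverse to σ, so every y ∈ ℤ/43ℤ has a preimage.
Therefore σ is bijective.
Since σ is bijective, we find σ⁻¹(33): we need 23x ≡ 33 − 1 ≡ 32 (mod 43). Using 23⁻¹ = 15: x ≡ 15·32 = 480 = 11·43 + 7, so x = 7.
Check: σ(7) = 23·7 + 1 = 162 = 3·43 + 33 ≡ 33 (mod 43).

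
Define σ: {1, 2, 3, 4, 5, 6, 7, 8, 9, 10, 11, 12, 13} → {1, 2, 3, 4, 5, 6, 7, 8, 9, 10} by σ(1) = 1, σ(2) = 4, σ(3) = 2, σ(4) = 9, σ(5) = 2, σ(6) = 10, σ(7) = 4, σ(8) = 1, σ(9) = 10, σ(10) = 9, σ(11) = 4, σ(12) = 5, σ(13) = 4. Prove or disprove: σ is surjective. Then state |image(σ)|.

No element maps to 3, so σ is not surjective.
The image of σ is {1, 2, 4, 5, 9, 10}, which has 6 elements.

6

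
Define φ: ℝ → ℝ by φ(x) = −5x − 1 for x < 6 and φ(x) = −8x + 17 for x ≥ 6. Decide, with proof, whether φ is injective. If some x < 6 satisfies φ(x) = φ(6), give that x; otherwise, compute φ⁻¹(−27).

Both pieces are strictly decreasing (slopes −5 and −8), so each is injective on its own interval.
The left piece maps (−∞, 6) onto (−31, ∞); the right piece maps [6, ∞) onto (−∞, −31].
These images are disjoint, so no value is attained by both pieces. Thus φ is injective.
Because the two images are disjoint, no x < 6 has φ(x) = φ(6), so we compute φ⁻¹(−27): −27 lies in (−31, ∞), so solve −5x − 1 = −27: x = (−27 + 1)/(−5) = 26/5.

26/5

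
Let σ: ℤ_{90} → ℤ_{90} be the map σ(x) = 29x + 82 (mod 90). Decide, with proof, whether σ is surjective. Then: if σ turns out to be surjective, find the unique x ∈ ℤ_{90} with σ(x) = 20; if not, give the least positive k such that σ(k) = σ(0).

32

By definition, surjectivity means every element of the codomain has a preimage under σ.
Since gcd(29, 90) = 1, 29 is invertible modulo 90. Euclid's algorithm: 90 = 3·29 + 3, 29 = 9·3 + 2, 3 = 1·2 + 1; back-substituting gives 1 = 59·29 − 19·90, so 29⁻¹ ≡ 59 (mod 90).
For any y ∈ ℤ_{90}, x = 59(y − 82) mod 90 satisfies σ(x) = 29·59(y − 82) + 82 ≡ y (since 29·59 ≡ 1 mod 90). So every y has a preimage.
Hence σ is surjective.
Since σ is surjective, we compute σ⁻¹(20): solve 29x + 82 ≡ 20 (mod 90), i.e. 29x ≡ 28 (mod 90).
Multiplying by 29⁻¹ = 59 gives x ≡ 59·28 = 1652 = 18·90 + 32 ≡ 32 (mod 90).
Check: σ(32) = 29·32 + 82 = 1010 = 11·90 + 20 ≡ 20 (mod 90).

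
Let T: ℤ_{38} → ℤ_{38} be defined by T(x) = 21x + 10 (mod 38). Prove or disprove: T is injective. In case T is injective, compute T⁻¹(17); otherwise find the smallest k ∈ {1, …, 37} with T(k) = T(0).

Suppose T(x_1) = T(x_2) in ℤ_{38}. Then 21x_1 + 10 ≡ 21x_2 + 10 (mod 38), hence 21(x_1 − x_2) ≡ 0 (mod 38).
Since gcd(21, 38) = 1, 21 is invertible modulo 38, hence x_1 − x_2 ≡ 0 (mod 38), i.e. x_1 = x_2.
So T is injective.
We now compute 21⁻¹ mod 38 explicitly. Euclid's algorithm: 38 = 1·21 + 17, 21 = 1·17 + 4, 17 = 4·4 + 1; back-substituting gives 1 = 29·21 − 16·38, so 21⁻¹ ≡ 29 (mod 38).
Since T is injective, we compute T⁻¹(17): solve 21x + 10 ≡ 17 (mod 38), i.e. 21x ≡ 7 (mod 38).
Multiplying by 21⁻¹ = 29 gives x ≡ 29·7 = 203 = 5·38 + 13 ≡ 13 (mod 38).
Check: T(13) = 21·13 + 10 = 283 = 7·38 + 17 ≡ 17 (mod 38).

13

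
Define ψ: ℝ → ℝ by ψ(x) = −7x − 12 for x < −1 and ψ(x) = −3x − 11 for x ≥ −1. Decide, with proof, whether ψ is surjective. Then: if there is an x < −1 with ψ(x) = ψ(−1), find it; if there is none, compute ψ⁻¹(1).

-13/7

Both pieces are strictly decreasing (slopes −7 and −3), so each is injective on its own interval.
The left piece maps (−∞, −1) onto (−5, ∞); the right piece maps [−1, ∞) onto (−∞, −8].
The union (−5, ∞) ∪ (−∞, −8] omits the interval between −5 and −8; in particular −5 has no preimage. So ψ is not surjective.
Because the two images are disjoint, no x < −1 has ψ(x) = ψ(−1), so we compute ψ⁻¹(1): 1 lies in (−5, ∞), so solve −7x − 12 = 1: x = (1 + 12)/(−7) = −13/7.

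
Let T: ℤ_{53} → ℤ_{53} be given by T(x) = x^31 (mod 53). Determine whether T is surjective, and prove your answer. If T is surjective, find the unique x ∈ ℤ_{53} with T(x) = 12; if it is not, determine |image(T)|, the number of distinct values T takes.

Since 53 is prime, the nonzero elements of ℤ_{53} form a cyclic group of order 52.
As gcd(31, 52) = 1, raising to the 31st power is a bijection on this group: if a^31 ≡ b^31 then (ab^{−1})^31 = 1, and the only element of order dividing gcd(31, 52) = 1 is 1, so a = b.
With T(0) = 0 this makes T injective on all of ℤ_{53}, hence bijective (finite equal-size domain and codomain). In particular T is surjective.
Since T is surjective, we find the preimage of 12. The inverse of x ↦ x^31 on (ℤ_{53})^× is x ↦ x^47, because 31·47 = 1457 = 28·52 + 1 ≡ 1 (mod 52) and x^{52} = 1 for x ≠ 0 (Fermat). So T⁻¹(12) = 12^47 mod 53.
Repeated squaring mod 53: 12^1 ≡ 12, 12^2 ≡ 12² = 144 ≡ 38, 12^4 ≡ 38² = 1444 ≡ 13, 12^8 ≡ 13² = 169 ≡ 10, 12^16 ≡ 10² = 100 ≡ 47, 12^32 ≡ 47² = 2209 ≡ 36. Since 47 = 32 + 8 + 4 + 2 + 1, 12^47 ≡ 36·10·13·38·12: 36·10 = 360 ≡ 42, then 42·13 = 546 ≡ 16, then 16·38 = 608 ≡ 25, then 25·12 = 300 ≡ 35. So 12^47 ≡ 35 (mod 53).
Hence T⁻¹(12) = 35.

35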